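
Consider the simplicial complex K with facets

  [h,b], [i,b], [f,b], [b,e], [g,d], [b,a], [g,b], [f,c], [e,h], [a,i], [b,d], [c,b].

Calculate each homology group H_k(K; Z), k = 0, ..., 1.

H_0 = Z,  H_1 = Z^4.

K has 9 vertices, 12 edges.
rank ∂_0 = 0, rank ∂_1 = 8 ⇒ b_0 = 9 − 0 − 8 = 1; all invariant factors of ∂_1 are 1 so no torsion. So H_0 = Z.
rank ∂_1 = 8, rank ∂_2 = 0 ⇒ b_1 = 12 − 8 − 0 = 4. So H_1 = Z^4.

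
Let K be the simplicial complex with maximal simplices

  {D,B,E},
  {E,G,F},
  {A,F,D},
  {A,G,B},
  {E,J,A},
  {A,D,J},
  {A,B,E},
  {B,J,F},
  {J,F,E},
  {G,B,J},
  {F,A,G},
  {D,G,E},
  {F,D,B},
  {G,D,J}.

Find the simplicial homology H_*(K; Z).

We work with the vertex ordering A < B < D < E < F < G < J. The simplices of K, each written with vertices in increasing order, are:

  0-simplices (7): A, B, D, E, F, G, J
  1-simplices (21): AB, AD, AE, AF, AG, AJ, BD, BE, BF, BG, BJ, DE, DF, DG, DJ, EF, EG, EJ, FG, FJ, GJ
  2-simplices (14): ABE, ABG, ADF, ADJ, AEJ, AFG, BDE, BDF, BFJ, BGJ, DEG, DGJ, EFG, EFJ

Hence C_0 ≅ Z^7, C_1 ≅ Z^21, C_2 ≅ Z^14.

∂_1: C_1 → C_0 sends each edge [p,q] (with p < q) to q − p. For instance
  ∂EJ = J − E.
As a 7×21 matrix over Z this has rank 6, with invariant factors (1,1,1,1,1,1).

The boundary map ∂_2: C_2 → C_1 maps a triangle to the signed sum of its edges. For instance
  ∂ABE = BE − AE + AB,
  ∂ABG = BG − AG + AB.
The 21×14 boundary matrix has rank 13 and Smith normal form diag(1,1,1,1,1,1,1,1,1,1,1,1,1).

Now H_k = ker ∂_k / im ∂_{k+1}, so:

  H_0: rank C_0 − rank ∂_1 = 7 − 6 = 1, and the invariant factors of ∂_1 are all 1, so H_0 ≅ Z.
  H_1: rank ker ∂_1 − rank ∂_2 = (21 − 6) − 13 = 2, and the invariant factors of ∂_2 are all 1, so H_1 ≅ Z^2.
  H_2: rank ker ∂_2 − rank ∂_3 = (14 − 13) − 0 = 1, and there is no ∂_3, so H_2 ≅ Z.

As a check, the Euler characteristic is 7 − 21 + 14 = 0, which agrees with 1 − 2 + 1 = 0.

H_0 = Z,  H_1 = Z^2,  H_2 = Z.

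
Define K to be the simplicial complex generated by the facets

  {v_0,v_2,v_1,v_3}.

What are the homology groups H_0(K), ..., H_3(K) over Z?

Take the total order v_0 < v_1 < v_2 < v_3 on the vertex set. Then K (dimension 3) consists of the simplices:

  0-simplices (4): [v_0], [v_1], [v_2], [v_3]
  1-simplices (6): [v_0,v_1], [v_0,v_2], [v_0,v_3], [v_1,v_2], [v_1,v_3], [v_2,v_3]
  2-simplices (4): [v_0,v_1,v_2], [v_0,v_1,v_3], [v_0,v_2,v_3], [v_1,v_2,v_3]
  3-simplices (1): [v_0,v_1,v_2,v_3]

so the chain groups are C_0 ≅ Z^4, C_1 ≅ Z^6, C_2 ≅ Z^4, C_3 ≅ Z^1.

Boundary ∂_1: C_1 → C_0 is given by ∂[p,q] = [q] − [p]. For instance
  ∂[v_2,v_3] = [v_3] − [v_2].
This gives a 4×6 integer matrix of rank 3; reducing to Smith normal form yields diagonal entries (1,1,1).

The boundary map ∂_2: C_2 → C_1 acts by ∂[p,q,r] = [q,r] − [p,r] + [p,q]. For instance
  ∂[v_0,v_2,v_3] = [v_2,v_3] − [v_0,v_3] + [v_0,v_2],
  ∂[v_0,v_1,v_3] = [v_1,v_3] − [v_0,v_3] + [v_0,v_1].
The 6×4 boundary matrix has rank 3 and Smith normal form diag(1,1,1).

Boundary ∂_3: C_3 → C_2 sends each 3-simplex σ to the alternating sum Σ_i (−1)^i (σ with its i-th vertex removed). For instance
  ∂[v_0,v_1,v_2,v_3] = [v_1,v_2,v_3] − [v_0,v_2,v_3] + [v_0,v_1,v_3] − [v_0,v_1,v_2].
As a 4×1 matrix over Z this has rank 1, with invariant factors (1).

Computing H_k = (kernel of ∂_k) / (image of ∂_{k+1}):

  H_0: rank C_0 − rank ∂_1 = 4 − 3 = 1, and the invariant factors of ∂_1 are all 1, so H_0 ≅ Z.
  H_1: rank ker ∂_1 − rank ∂_2 = (6 − 3) − 3 = 0, and the invariant factors of ∂_2 are all 1, so H_1 ≅ 0.
  H_2: rank ker ∂_2 − rank ∂_3 = (4 − 3) − 1 = 0, and the invariant factors of ∂_3 are all 1, so H_2 ≅ 0.
  H_3: rank ker ∂_3 − rank ∂_4 = (1 − 1) − 0 = 0, and there is no ∂_4, so H_3 ≅ 0.

H_0 ≅ Z,  H_1 = 0,  H_2 = 0,  H_3 = 0.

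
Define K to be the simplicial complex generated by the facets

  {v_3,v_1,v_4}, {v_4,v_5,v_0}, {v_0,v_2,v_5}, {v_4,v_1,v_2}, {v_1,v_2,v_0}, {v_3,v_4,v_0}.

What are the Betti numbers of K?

Take the total order v_0 < v_1 < v_2 < v_3 < v_4 < v_5 on the vertex set. Then K (dimension 2) consists of the simplices:

  0-simplices (6): [v_0], [v_1], [v_2], [v_3], [v_4], [v_5]
  1-simplices (12): [v_0,v_1], [v_0,v_2], [v_0,v_3], [v_0,v_4], [v_0,v_5], [v_1,v_2], [v_1,v_3], [v_1,v_4], [v_2,v_4], [v_2,v_5], [v_3,v_4], [v_4,v_5]
  2-simplices (6): [v_0,v_1,v_2], [v_0,v_2,v_5], [v_0,v_3,v_4], [v_0,v_4,v_5], [v_1,v_2,v_4], [v_1,v_3,v_4]

so the chain groups are C_0 ≅ Z^6, C_1 ≅ Z^12, C_2 ≅ Z^6.

∂_1: C_1 → C_0 is given by ∂[p,q] = [q] − [p].
The 6×12 boundary matrix has rank 5 and Smith normal form diag(1,1,1,1,1).

The boundary map ∂_2: C_2 → C_1 sends each 2-simplex [p,q,r] to [q,r] − [p,r] + [p,q]. For instance
  ∂[v_0,v_2,v_5] = [v_2,v_5] − [v_0,v_5] + [v_0,v_2],
  ∂[v_1,v_3,v_4] = [v_3,v_4] − [v_1,v_4] + [v_1,v_3].
The resulting 12×6 matrix has rank 6, and its Smith normal form has invariant factors (1,1,1,1,1,1).

From H_k ≅ ker(∂_k) / im(∂_{k+1}) we obtain:

  H_0: rank C_0 − rank ∂_1 = 6 − 5 = 1, and the invariant factors of ∂_1 are all 1, so H_0 = Z.
  H_1: rank ker ∂_1 − rank ∂_2 = (12 − 5) − 6 = 1, and the invariant factors of ∂_2 are all 1, so H_1 = Z.
  H_2: rank ker ∂_2 − rank ∂_3 = (6 − 6) − 0 = 0, and there is no ∂_3, so H_2 = 0.

As a check, the Euler characteristic is 6 − 12 + 6 = 0, which agrees with 1 − 1 + 0 = 0.
(K is a triangulation of the cylinder S^1 x I.)

Hence the Betti numbers are b_0 = 1, b_1 = 1, b_2 = 0.

b_0 = 1, b_1 = 1, b_2 = 0.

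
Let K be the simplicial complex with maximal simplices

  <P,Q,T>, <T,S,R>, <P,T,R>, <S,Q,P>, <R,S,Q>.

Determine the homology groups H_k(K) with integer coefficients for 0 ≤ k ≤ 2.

We work with the vertex ordering P < Q < R < S < T. The simplices of K, each written with vertices in increasing order, are:

  0-simplices (5): P, Q, R, S, T
  1-simplices (10): PQ, PR, PS, PT, QR, QS, QT, RS, RT, ST
  2-simplices (5): PQS, PQT, PRT, QRS, RST

Hence C_0 ≅ Z^5, C_1 ≅ Z^10, C_2 ≅ Z^5.

∂_1: C_1 → C_0 is given by ∂[p,q] = [q] − [p]. For instance
  ∂QS = S − Q.
The 5×10 boundary matrix has rank 4 and Smith normal form diag(1,1,1,1).

∂_2: C_2 → C_1 acts by ∂[p,q,r] = [q,r] − [p,r] + [p,q]. For instance
  ∂RST = ST − RT + RS,
  ∂PRT = RT − PT + PR.
The resulting 10×5 matrix has rank 5, and its Smith normal form has invariant factors (1,1,1,1,1).

Now H_k = ker ∂_k / im ∂_{k+1}, so:

  H_0: rank C_0 − rank ∂_1 = 5 − 4 = 1, and the invariant factors of ∂_1 are all 1, so H_0 ≅ Z.
  H_1: rank ker ∂_1 − rank ∂_2 = (10 − 4) − 5 = 1, and the invariant factors of ∂_2 are all 1, so H_1 ≅ Z.
  H_2: rank ker ∂_2 − rank ∂_3 = (5 − 5) − 0 = 0, and there is no ∂_3, so H_2 ≅ 0.

H_0 ≅ Z,  H_1 ≅ Z,  H_2 = 0.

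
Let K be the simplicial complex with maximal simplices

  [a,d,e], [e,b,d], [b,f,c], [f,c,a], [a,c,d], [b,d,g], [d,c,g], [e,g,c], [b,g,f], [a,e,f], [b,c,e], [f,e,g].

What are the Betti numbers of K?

b_0 = 1, b_1 = 0, b_2 = 0.

Order the vertices as a < b < c < d < e < f < g. Listing each simplex with vertices in this order, K has dimension 2 with simplices:

  0-simplices (7): a, b, c, d, e, f, g
  1-simplices (18): ac, ad, ae, af, bc, bd, be, bf, bg, cd, ce, cf, cg, de, dg, ef, eg, fg
  2-simplices (12): acd, acf, ade, aef, bce, bcf, bde, bdg, bfg, cdg, ceg, efg

giving chain groups C_0 ≅ Z^7, C_1 ≅ Z^18, C_2 ≅ Z^12.

Boundary ∂_1: C_1 → C_0 is given by ∂[p,q] = [q] − [p]. For instance
  ∂cg = g − c.
As a 7×18 matrix over Z this has rank 6, with invariant factors (1,1,1,1,1,1).

Boundary ∂_2: C_2 → C_1 maps a triangle to the signed sum of its edges. For instance
  ∂ceg = eg − cg + ce,
  ∂bce = ce − be + bc.
The 18×12 boundary matrix has rank 12 and Smith normal form diag(1,1,1,1,1,1,1,1,1,1,1,2).

Computing H_k = (kernel of ∂_k) / (image of ∂_{k+1}):

  H_0: rank C_0 − rank ∂_1 = 7 − 6 = 1, and the invariant factors of ∂_1 are all 1, so H_0 = Z.
  H_1: rank ker ∂_1 − rank ∂_2 = (18 − 6) − 12 = 0, and ∂_2 has invariant factor 2 > 1, so H_1 = Z/2.
  H_2: rank ker ∂_2 − rank ∂_3 = (12 − 12) − 0 = 0, and there is no ∂_3, so H_2 = 0.

Hence the Betti numbers are b_0 = 1, b_1 = 0, b_2 = 0.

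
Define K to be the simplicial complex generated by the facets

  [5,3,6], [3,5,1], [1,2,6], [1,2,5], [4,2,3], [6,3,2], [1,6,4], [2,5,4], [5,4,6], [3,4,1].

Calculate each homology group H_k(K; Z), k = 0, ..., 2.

H_0 ≅ Z,  H_1 ≅ Z/2,  H_2 = 0.

K has 6 vertices, 15 edges, 10 triangles.
rank ∂_0 = 0, rank ∂_1 = 5 ⇒ b_0 = 6 − 0 − 5 = 1; all invariant factors of ∂_1 are 1 so no torsion. So H_0 = Z.
rank ∂_1 = 5, rank ∂_2 = 10 ⇒ b_1 = 15 − 5 − 10 = 0; ∂_2 has invariant factor(s) [2] giving torsion. So H_1 = Z/2.
rank ∂_2 = 10, rank ∂_3 = 0 ⇒ b_2 = 10 − 10 − 0 = 0. So H_2 = 0.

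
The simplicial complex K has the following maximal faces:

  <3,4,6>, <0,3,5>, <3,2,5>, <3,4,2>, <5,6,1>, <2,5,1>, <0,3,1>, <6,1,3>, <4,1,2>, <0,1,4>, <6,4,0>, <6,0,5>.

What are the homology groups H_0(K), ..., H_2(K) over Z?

H_0 = Z,  H_1 = Z/2,  H_2 = 0.

Order the vertices as 0 < 1 < 2 < 3 < 4 < 5 < 6. Listing each simplex with vertices in this order, K has dimension 2 with simplices:

  0-simplices (7): [0], [1], [2], [3], [4], [5], [6]
  1-simplices (18): [0,1], [0,3], [0,4], [0,5], [0,6], [1,2], [1,3], [1,4], [1,5], [1,6], [2,3], [2,4], [2,5], [3,4], [3,5], [3,6], [4,6], [5,6]
  2-simplices (12): [0,1,3], [0,1,4], [0,3,5], [0,4,6], [0,5,6], [1,2,4], [1,2,5], [1,3,6], [1,5,6], [2,3,4], [2,3,5], [3,4,6]

giving chain groups C_0 ≅ Z^7, C_1 ≅ Z^18, C_2 ≅ Z^12.

The boundary map ∂_1: C_1 → C_0 maps an edge to its endpoints' difference, ∂[p,q] = q − p. For instance
  ∂[0,6] = [6] − [0].
The resulting 7×18 matrix has rank 6, and its Smith normal form has invariant factors (1,1,1,1,1,1).

Boundary ∂_2: C_2 → C_1 maps a triangle to the signed sum of its edges. For instance
  ∂[1,5,6] = [5,6] − [1,6] + [1,5],
  ∂[0,1,3] = [1,3] − [0,3] + [0,1].
As a 18×12 matrix over Z this has rank 12, with invariant factors (1,1,1,1,1,1,1,1,1,1,1,2).

Computing H_k = (kernel of ∂_k) / (image of ∂_{k+1}):

  H_0: rank C_0 − rank ∂_1 = 7 − 6 = 1, and the invariant factors of ∂_1 are all 1, so H_0 = Z.
  H_1: rank ker ∂_1 − rank ∂_2 = (18 − 6) − 12 = 0, and ∂_2 has invariant factor 2 > 1, so H_1 = Z/2.
  H_2: rank ker ∂_2 − rank ∂_3 = (12 − 12) − 0 = 0, and there is no ∂_3, so H_2 = 0.

As a check, the Euler characteristic is 7 − 18 + 12 = 1, which agrees with 1 − 0 + 0 = 1.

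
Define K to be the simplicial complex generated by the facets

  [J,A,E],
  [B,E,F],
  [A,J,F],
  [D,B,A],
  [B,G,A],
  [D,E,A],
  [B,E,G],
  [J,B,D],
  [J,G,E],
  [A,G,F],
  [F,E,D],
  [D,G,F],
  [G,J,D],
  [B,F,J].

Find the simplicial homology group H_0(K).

Order the vertices as A < B < D < E < F < G < J. Listing each simplex with vertices in this order, K has dimension 2 with simplices:

  0-simplices (7): A, B, D, E, F, G, J
  1-simplices (21): AB, AD, AE, AF, AG, AJ, BD, BE, BF, BG, BJ, DE, DF, DG, DJ, EF, EG, EJ, FG, FJ, GJ
  2-simplices (14): ABD, ABG, ADE, AEJ, AFG, AFJ, BDJ, BEF, BEG, BFJ, DEF, DFG, DGJ, EGJ

giving chain groups C_0 ≅ Z^7, C_1 ≅ Z^21, C_2 ≅ Z^14.

The boundary map ∂_1: C_1 → C_0 maps an edge to its endpoints' difference, ∂[p,q] = q − p. For instance
  ∂BF = F − B.
As a 7×21 matrix over Z this has rank 6, with invariant factors (1,1,1,1,1,1).

Boundary ∂_2: C_2 → C_1 maps a triangle to the signed sum of its edges. For instance
  ∂ADE = DE − AE + AD,
  ∂BEG = EG − BG + BE.
The resulting 21×14 matrix has rank 13, and its Smith normal form has invariant factors (1,1,1,1,1,1,1,1,1,1,1,1,1).

From H_k ≅ ker(∂_k) / im(∂_{k+1}) we obtain:

  H_0: rank C_0 − rank ∂_1 = 7 − 6 = 1, and the invariant factors of ∂_1 are all 1, so H_0 = Z.

H_0 ≅ Z.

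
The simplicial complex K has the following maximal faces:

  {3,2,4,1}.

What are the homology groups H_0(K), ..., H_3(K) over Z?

H_0 ≅ Z,  H_1 = 0,  H_2 = 0,  H_3 = 0.

Order the vertices as 1 < 2 < 3 < 4. Listing each simplex with vertices in this order, K has dimension 3 with simplices:

  0-simplices (4): [1], [2], [3], [4]
  1-simplices (6): [1,2], [1,3], [1,4], [2,3], [2,4], [3,4]
  2-simplices (4): [1,2,3], [1,2,4], [1,3,4], [2,3,4]
  3-simplices (1): [1,2,3,4]

Hence C_0 ≅ Z^4, C_1 ≅ Z^6, C_2 ≅ Z^4, C_3 ≅ Z^1.

The boundary map ∂_1: C_1 → C_0 is given by ∂[p,q] = [q] − [p].
The resulting 4×6 matrix has rank 3, and its Smith normal form has invariant factors (1,1,1).

∂_2: C_2 → C_1 maps a triangle to the signed sum of its edges. For instance
  ∂[1,2,3] = [2,3] − [1,3] + [1,2],
  ∂[1,3,4] = [3,4] − [1,4] + [1,3].
The resulting 6×4 matrix has rank 3, and its Smith normal form has invariant factors (1,1,1).

The boundary map ∂_3: C_3 → C_2 sends each 3-simplex σ to the alternating sum Σ_i (−1)^i (σ with its i-th vertex removed). For instance
  ∂[1,2,3,4] = [2,3,4] − [1,3,4] + [1,2,4] − [1,2,3].
This gives a 4×1 integer matrix of rank 1; reducing to Smith normal form yields diagonal entries (1).

Now H_k = ker ∂_k / im ∂_{k+1}, so:

  H_0: rank C_0 − rank ∂_1 = 4 − 3 = 1, and the invariant factors of ∂_1 are all 1, so H_0 ≅ Z.
  H_1: rank ker ∂_1 − rank ∂_2 = (6 − 3) − 3 = 0, and the invariant factors of ∂_2 are all 1, so H_1 ≅ 0.
  H_2: rank ker ∂_2 − rank ∂_3 = (4 − 3) − 1 = 0, and the invariant factors of ∂_3 are all 1, so H_2 ≅ 0.
  H_3: rank ker ∂_3 − rank ∂_4 = (1 − 1) − 0 = 0, and there is no ∂_4, so H_3 ≅ 0.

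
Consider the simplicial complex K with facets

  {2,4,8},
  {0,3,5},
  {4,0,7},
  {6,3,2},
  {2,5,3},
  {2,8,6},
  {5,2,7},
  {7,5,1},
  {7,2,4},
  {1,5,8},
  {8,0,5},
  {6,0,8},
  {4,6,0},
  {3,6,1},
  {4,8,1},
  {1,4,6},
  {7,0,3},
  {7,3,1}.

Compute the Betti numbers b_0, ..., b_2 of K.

Fix the vertex order 0 < 1 < 2 < 3 < 4 < 5 < 6 < 7 < 8 and write every simplex with vertices in increasing order. Then dim K = 2 and the simplices of K are:

  0-simplices (9): [0], [1], [2], [3], [4], [5], [6], [7], [8]
  1-simplices (27): (27 of them)
  2-simplices (18): [0,3,5], [0,3,7], [0,4,6], [0,4,7], [0,5,8], [0,6,8], [1,3,6], [1,3,7], [1,4,6], [1,4,8], [1,5,7], [1,5,8], [2,3,5], [2,3,6], [2,4,7], [2,4,8], [2,5,7], [2,6,8]

giving chain groups C_0 ≅ Z^9, C_1 ≅ Z^27, C_2 ≅ Z^18.

The boundary map ∂_1: C_1 → C_0 sends each edge [p,q] (with p < q) to q − p. For instance
  ∂[0,3] = [3] − [0].
As a 9×27 matrix over Z this has rank 8, with invariant factors (1,1,1,1,1,1,1,1).

∂_2: C_2 → C_1 maps a triangle to the signed sum of its edges. For instance
  ∂[2,3,5] = [3,5] − [2,5] + [2,3],
  ∂[0,5,8] = [5,8] − [0,8] + [0,5].
This gives a 27×18 integer matrix of rank 18; reducing to Smith normal form yields diagonal entries (1,1,1,1,1,1,1,1,1,1,1,1,1,1,1,1,1,2).

From H_k ≅ ker(∂_k) / im(∂_{k+1}) we obtain:

  H_0: rank C_0 − rank ∂_1 = 9 − 8 = 1, and the invariant factors of ∂_1 are all 1, so H_0 = Z.
  H_1: rank ker ∂_1 − rank ∂_2 = (27 − 8) − 18 = 1, and ∂_2 has invariant factor 2 > 1, so H_1 = Z ⊕ Z/2.
  H_2: rank ker ∂_2 − rank ∂_3 = (18 − 18) − 0 = 0, and there is no ∂_3, so H_2 = 0.

Hence the Betti numbers are b_0 = 1, b_1 = 1, b_2 = 0.

b_0 = 1, b_1 = 1, b_2 = 0.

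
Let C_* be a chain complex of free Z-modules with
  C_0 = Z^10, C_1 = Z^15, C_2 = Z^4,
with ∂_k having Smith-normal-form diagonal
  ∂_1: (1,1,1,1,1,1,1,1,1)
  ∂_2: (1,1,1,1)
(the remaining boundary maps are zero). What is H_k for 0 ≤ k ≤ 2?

H_0 ≅ Z,  H_1 ≅ Z^2,  H_2 = 0.

H_0: b_0 = 10 − 0 − 9 = 1; torsion from ∂_1 factors > 1: none. So H_0 ≅ Z.
H_1: b_1 = 15 − 9 − 4 = 2; torsion from ∂_2 factors > 1: none. So H_1 ≅ Z^2.
H_2: b_2 = 4 − 4 − 0 = 0; torsion from ∂_3 factors > 1: none. So H_2 ≅ 0.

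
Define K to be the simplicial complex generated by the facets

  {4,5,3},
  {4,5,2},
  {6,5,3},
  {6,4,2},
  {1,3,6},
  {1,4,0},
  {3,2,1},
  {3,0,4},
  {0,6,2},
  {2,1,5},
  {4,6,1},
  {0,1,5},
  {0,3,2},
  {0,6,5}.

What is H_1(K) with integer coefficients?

K has 7 vertices, 21 edges, 14 triangles.
rank ∂_1 = 6, rank ∂_2 = 13 ⇒ b_1 = 21 − 6 − 13 = 2; all invariant factors of ∂_2 are 1 so no torsion. So H_1 = Z^2.

H_1 ≅ Z^2.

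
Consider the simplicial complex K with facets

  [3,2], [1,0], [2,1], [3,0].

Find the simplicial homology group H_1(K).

H_1 = Z.

We work with the vertex ordering 0 < 1 < 2 < 3. The simplices of K, each written with vertices in increasing order, are:

  0-simplices (4): [0], [1], [2], [3]
  1-simplices (4): [0,1], [0,3], [1,2], [2,3]

so the chain groups are C_0 ≅ Z^4, C_1 ≅ Z^4.

The boundary map ∂_1: C_1 → C_0 sends each edge [p,q] (with p < q) to q − p. For instance
  ∂[2,3] = [3] − [2].
The 4×4 boundary matrix has rank 3 and Smith normal form diag(1,1,1).

Computing H_k = (kernel of ∂_k) / (image of ∂_{k+1}):

  H_1: rank ker ∂_1 − rank ∂_2 = (4 − 3) − 0 = 1, and there is no ∂_2, so H_1 ≅ Z.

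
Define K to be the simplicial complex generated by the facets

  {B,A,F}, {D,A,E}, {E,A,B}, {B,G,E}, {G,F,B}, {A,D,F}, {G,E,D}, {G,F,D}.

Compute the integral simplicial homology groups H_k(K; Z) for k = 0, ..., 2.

H_0 = Z,  H_1 = 0,  H_2 = Z.

Order the vertices as A < B < D < E < F < G. Listing each simplex with vertices in this order, K has dimension 2 with simplices:

  0-simplices (6): A, B, D, E, F, G
  1-simplices (12): AB, AD, AE, AF, BE, BF, BG, DE, DF, DG, EG, FG
  2-simplices (8): ABE, ABF, ADE, ADF, BEG, BFG, DEG, DFG

so the chain groups are C_0 ≅ Z^6, C_1 ≅ Z^12, C_2 ≅ Z^8.

Boundary ∂_1: C_1 → C_0 sends each edge [p,q] (with p < q) to q − p.
As a 6×12 matrix over Z this has rank 5, with invariant factors (1,1,1,1,1).

Boundary ∂_2: C_2 → C_1 maps a triangle to the signed sum of its edges. For instance
  ∂ABE = BE − AE + AB,
  ∂ADF = DF − AF + AD.
As a 12×8 matrix over Z this has rank 7, with invariant factors (1,1,1,1,1,1,1).

Reading off H_k = ker ∂_k / im ∂_{k+1}:

  H_0: rank C_0 − rank ∂_1 = 6 − 5 = 1, and the invariant factors of ∂_1 are all 1, so H_0 ≅ Z.
  H_1: rank ker ∂_1 − rank ∂_2 = (12 − 5) − 7 = 0, and the invariant factors of ∂_2 are all 1, so H_1 ≅ 0.
  H_2: rank ker ∂_2 − rank ∂_3 = (8 − 7) − 0 = 1, and there is no ∂_3, so H_2 ≅ Z.

As a check, the Euler characteristic is 6 − 12 + 8 = 2, which agrees with 1 − 0 + 1 = 2.
(K is a triangulation of the 2-sphere S^2.)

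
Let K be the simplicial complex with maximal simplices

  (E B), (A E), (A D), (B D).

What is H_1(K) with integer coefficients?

K has 4 vertices, 4 edges.
rank ∂_1 = 3, rank ∂_2 = 0 ⇒ b_1 = 4 − 3 − 0 = 1. So H_1 ≅ Z.

H_1 ≅ Z.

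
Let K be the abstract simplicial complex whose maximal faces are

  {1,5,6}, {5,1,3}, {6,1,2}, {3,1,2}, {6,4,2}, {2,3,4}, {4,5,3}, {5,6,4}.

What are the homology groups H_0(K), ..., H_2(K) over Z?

H_0 ≅ Z,  H_1 = 0,  H_2 ≅ Z.

Take the total order 1 < 2 < 3 < 4 < 5 < 6 on the vertex set. Then K (dimension 2) consists of the simplices:

  0-simplices (6): [1], [2], [3], [4], [5], [6]
  1-simplices (12): [1,2], [1,3], [1,5], [1,6], [2,3], [2,4], [2,6], [3,4], [3,5], [4,5], [4,6], [5,6]
  2-simplices (8): [1,2,3], [1,2,6], [1,3,5], [1,5,6], [2,3,4], [2,4,6], [3,4,5], [4,5,6]

giving chain groups C_0 ≅ Z^6, C_1 ≅ Z^12, C_2 ≅ Z^8.

Boundary ∂_1: C_1 → C_0 maps an edge to its endpoints' difference, ∂[p,q] = q − p. For instance
  ∂[4,6] = [6] − [4].
The resulting 6×12 matrix has rank 5, and its Smith normal form has invariant factors (1,1,1,1,1).

∂_2: C_2 → C_1 sends each 2-simplex [p,q,r] to [q,r] − [p,r] + [p,q]. For instance
  ∂[3,4,5] = [4,5] − [3,5] + [3,4],
  ∂[2,4,6] = [4,6] − [2,6] + [2,4].
The 12×8 boundary matrix has rank 7 and Smith normal form diag(1,1,1,1,1,1,1).

From H_k ≅ ker(∂_k) / im(∂_{k+1}) we obtain:

  H_0: rank C_0 − rank ∂_1 = 6 − 5 = 1, and the invariant factors of ∂_1 are all 1, so H_0 ≅ Z.
  H_1: rank ker ∂_1 − rank ∂_2 = (12 − 5) − 7 = 0, and the invariant factors of ∂_2 are all 1, so H_1 ≅ 0.
  H_2: rank ker ∂_2 − rank ∂_3 = (8 − 7) − 0 = 1, and there is no ∂_3, so H_2 ≅ Z.

As a check, the Euler characteristic is 6 − 12 + 8 = 2, which agrees with 1 − 0 + 1 = 2.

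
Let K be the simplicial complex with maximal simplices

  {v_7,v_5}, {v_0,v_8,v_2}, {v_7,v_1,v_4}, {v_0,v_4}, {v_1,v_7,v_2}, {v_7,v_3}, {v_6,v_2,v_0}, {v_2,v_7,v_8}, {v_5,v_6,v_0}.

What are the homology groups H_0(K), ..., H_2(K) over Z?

Fix the vertex order v_0 < v_1 < v_2 < v_3 < v_4 < v_5 < v_6 < v_7 < v_8 and write every simplex with vertices in increasing order. Then dim K = 2 and the simplices of K are:

  0-simplices (9): [v_0], [v_1], [v_2], [v_3], [v_4], [v_5], [v_6], [v_7], [v_8]
  1-simplices (16): (16 of them)
  2-simplices (6): [v_0,v_2,v_6], [v_0,v_2,v_8], [v_0,v_5,v_6], [v_1,v_2,v_7], [v_1,v_4,v_7], [v_2,v_7,v_8]

so the chain groups are C_0 ≅ Z^9, C_1 ≅ Z^16, C_2 ≅ Z^6.

Boundary ∂_1: C_1 → C_0 sends each edge [p,q] (with p < q) to q − p.
The 9×16 boundary matrix has rank 8 and Smith normal form diag(1,1,1,1,1,1,1,1).

Boundary ∂_2: C_2 → C_1 maps a triangle to the signed sum of its edges. For instance
  ∂[v_2,v_7,v_8] = [v_7,v_8] − [v_2,v_8] + [v_2,v_7],
  ∂[v_0,v_2,v_8] = [v_2,v_8] − [v_0,v_8] + [v_0,v_2].
The resulting 16×6 matrix has rank 6, and its Smith normal form has invariant factors (1,1,1,1,1,1).

From H_k ≅ ker(∂_k) / im(∂_{k+1}) we obtain:

  H_0: rank C_0 − rank ∂_1 = 9 − 8 = 1, and the invariant factors of ∂_1 are all 1, so H_0 ≅ Z.
  H_1: rank ker ∂_1 − rank ∂_2 = (16 − 8) − 6 = 2, and the invariant factors of ∂_2 are all 1, so H_1 ≅ Z^2.
  H_2: rank ker ∂_2 − rank ∂_3 = (6 − 6) − 0 = 0, and there is no ∂_3, so H_2 ≅ 0.

H_0 = Z,  H_1 = Z^2,  H_2 = 0.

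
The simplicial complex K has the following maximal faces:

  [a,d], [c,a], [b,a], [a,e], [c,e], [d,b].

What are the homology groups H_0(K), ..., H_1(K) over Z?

Take the total order a < b < c < d < e on the vertex set. Then K (dimension 1) consists of the simplices:

  0-simplices (5): a, b, c, d, e
  1-simplices (6): ab, ac, ad, ae, bd, ce

giving chain groups C_0 ≅ Z^5, C_1 ≅ Z^6.

∂_1: C_1 → C_0 sends each edge [p,q] (with p < q) to q − p. For instance
  ∂ab = b − a.
The 5×6 boundary matrix has rank 4 and Smith normal form diag(1,1,1,1).

Now H_k = ker ∂_k / im ∂_{k+1}, so:

  H_0: rank C_0 − rank ∂_1 = 5 − 4 = 1, and the invariant factors of ∂_1 are all 1, so H_0 = Z.
  H_1: rank ker ∂_1 − rank ∂_2 = (6 − 4) − 0 = 2, and there is no ∂_2, so H_1 = Z^2.

As a check, the Euler characteristic is 5 − 6 = -1, which agrees with 1 − 2 = -1.

H_0 = Z,  H_1 = Z^2.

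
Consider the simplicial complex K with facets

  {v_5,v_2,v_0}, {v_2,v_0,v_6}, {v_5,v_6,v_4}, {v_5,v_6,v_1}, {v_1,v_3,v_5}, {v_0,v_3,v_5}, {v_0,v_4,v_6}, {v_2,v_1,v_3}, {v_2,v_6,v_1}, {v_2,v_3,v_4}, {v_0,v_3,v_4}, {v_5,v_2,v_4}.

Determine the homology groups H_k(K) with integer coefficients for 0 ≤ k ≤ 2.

H_0 = Z,  H_1 = Z/2,  H_2 = 0.

Take the total order v_0 < v_1 < v_2 < v_3 < v_4 < v_5 < v_6 on the vertex set. Then K (dimension 2) consists of the simplices:

  0-simplices (7): [v_0], [v_1], [v_2], [v_3], [v_4], [v_5], [v_6]
  1-simplices (18): (18 of them)
  2-simplices (12): (12 of them)

Hence C_0 ≅ Z^7, C_1 ≅ Z^18, C_2 ≅ Z^12.

Boundary ∂_1: C_1 → C_0 is given by ∂[p,q] = [q] − [p]. For instance
  ∂[v_1,v_2] = [v_2] − [v_1].
This gives a 7×18 integer matrix of rank 6; reducing to Smith normal form yields diagonal entries (1,1,1,1,1,1).

The boundary map ∂_2: C_2 → C_1 acts by ∂[p,q,r] = [q,r] − [p,r] + [p,q]. For instance
  ∂[v_0,v_2,v_5] = [v_2,v_5] − [v_0,v_5] + [v_0,v_2],
  ∂[v_0,v_4,v_6] = [v_4,v_6] − [v_0,v_6] + [v_0,v_4].
The 18×12 boundary matrix has rank 12 and Smith normal form diag(1,1,1,1,1,1,1,1,1,1,1,2).

Reading off H_k = ker ∂_k / im ∂_{k+1}:

  H_0: rank C_0 − rank ∂_1 = 7 − 6 = 1, and the invariant factors of ∂_1 are all 1, so H_0 = Z.
  H_1: rank ker ∂_1 − rank ∂_2 = (18 − 6) − 12 = 0, and ∂_2 has invariant factor 2 > 1, so H_1 = Z/2.
  H_2: rank ker ∂_2 − rank ∂_3 = (12 − 12) − 0 = 0, and there is no ∂_3, so H_2 = 0.

(K is a triangulation of the real projective plane RP^2.)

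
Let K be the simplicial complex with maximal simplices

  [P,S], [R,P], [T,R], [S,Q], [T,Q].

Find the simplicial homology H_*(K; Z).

Order the vertices as P < Q < R < S < T. Listing each simplex with vertices in this order, K has dimension 1 with simplices:

  0-simplices (5): P, Q, R, S, T
  1-simplices (5): PR, PS, QS, QT, RT

Hence C_0 ≅ Z^5, C_1 ≅ Z^5.

∂_1: C_1 → C_0 sends each edge [p,q] (with p < q) to q − p. For instance
  ∂QS = S − Q.
The 5×5 boundary matrix has rank 4 and Smith normal form diag(1,1,1,1).

Now H_k = ker ∂_k / im ∂_{k+1}, so:

  H_0: rank C_0 − rank ∂_1 = 5 − 4 = 1, and the invariant factors of ∂_1 are all 1, so H_0 = Z.
  H_1: rank ker ∂_1 − rank ∂_2 = (5 − 4) − 0 = 1, and there is no ∂_2, so H_1 = Z.

H_0 ≅ Z,  H_1 ≅ Z.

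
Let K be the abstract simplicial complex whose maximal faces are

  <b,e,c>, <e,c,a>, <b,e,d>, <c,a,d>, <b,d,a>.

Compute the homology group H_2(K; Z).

H_2 = 0.

Order the vertices as a < b < c < d < e. Listing each simplex with vertices in this order, K has dimension 2 with simplices:

  0-simplices (5): a, b, c, d, e
  1-simplices (10): ab, ac, ad, ae, bc, bd, be, cd, ce, de
  2-simplices (5): abd, acd, ace, bce, bde

so the chain groups are C_0 ≅ Z^5, C_1 ≅ Z^10, C_2 ≅ Z^5.

∂_1: C_1 → C_0 maps an edge to its endpoints' difference, ∂[p,q] = q − p.
The resulting 5×10 matrix has rank 4, and its Smith normal form has invariant factors (1,1,1,1).

The boundary map ∂_2: C_2 → C_1 acts by ∂[p,q,r] = [q,r] − [p,r] + [p,q]. For instance
  ∂bce = ce − be + bc,
  ∂abd = bd − ad + ab.
The resulting 10×5 matrix has rank 5, and its Smith normal form has invariant factors (1,1,1,1,1).

From H_k ≅ ker(∂_k) / im(∂_{k+1}) we obtain:

  H_2: rank ker ∂_2 − rank ∂_3 = (5 − 5) − 0 = 0, and there is no ∂_3, so H_2 = 0.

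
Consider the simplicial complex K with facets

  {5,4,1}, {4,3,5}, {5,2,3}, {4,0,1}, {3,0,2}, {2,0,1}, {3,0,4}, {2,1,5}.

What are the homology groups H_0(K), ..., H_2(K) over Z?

H_0 = Z,  H_1 = 0,  H_2 = Z.

Take the total order 0 < 1 < 2 < 3 < 4 < 5 on the vertex set. Then K (dimension 2) consists of the simplices:

  0-simplices (6): [0], [1], [2], [3], [4], [5]
  1-simplices (12): [0,1], [0,2], [0,3], [0,4], [1,2], [1,4], [1,5], [2,3], [2,5], [3,4], [3,5], [4,5]
  2-simplices (8): [0,1,2], [0,1,4], [0,2,3], [0,3,4], [1,2,5], [1,4,5], [2,3,5], [3,4,5]

giving chain groups C_0 ≅ Z^6, C_1 ≅ Z^12, C_2 ≅ Z^8.

Boundary ∂_1: C_1 → C_0 maps an edge to its endpoints' difference, ∂[p,q] = q − p. For instance
  ∂[3,4] = [4] − [3].
The resulting 6×12 matrix has rank 5, and its Smith normal form has invariant factors (1,1,1,1,1).

∂_2: C_2 → C_1 sends each 2-simplex [p,q,r] to [q,r] − [p,r] + [p,q]. For instance
  ∂[2,3,5] = [3,5] − [2,5] + [2,3],
  ∂[0,2,3] = [2,3] − [0,3] + [0,2].
The resulting 12×8 matrix has rank 7, and its Smith normal form has invariant factors (1,1,1,1,1,1,1).

From H_k ≅ ker(∂_k) / im(∂_{k+1}) we obtain:

  H_0: rank C_0 − rank ∂_1 = 6 − 5 = 1, and the invariant factors of ∂_1 are all 1, so H_0 = Z.
  H_1: rank ker ∂_1 − rank ∂_2 = (12 − 5) − 7 = 0, and the invariant factors of ∂_2 are all 1, so H_1 = 0.
  H_2: rank ker ∂_2 − rank ∂_3 = (8 − 7) − 0 = 1, and there is no ∂_3, so H_2 = Z.

As a check, the Euler characteristic is 6 − 12 + 8 = 2, which agrees with 1 − 0 + 1 = 2.
(K is a triangulation of the 2-sphere S^2.)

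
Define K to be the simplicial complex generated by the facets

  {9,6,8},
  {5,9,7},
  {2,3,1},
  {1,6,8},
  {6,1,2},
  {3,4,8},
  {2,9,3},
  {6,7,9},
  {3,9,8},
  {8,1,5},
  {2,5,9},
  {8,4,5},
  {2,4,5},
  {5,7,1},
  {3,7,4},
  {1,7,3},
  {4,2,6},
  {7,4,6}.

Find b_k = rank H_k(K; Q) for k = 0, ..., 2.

b_0 = 1, b_1 = 2, b_2 = 1.

We work with the vertex ordering 1 < 2 < 3 < 4 < 5 < 6 < 7 < 8 < 9. The simplices of K, each written with vertices in increasing order, are:

  0-simplices (9): [1], [2], [3], [4], [5], [6], [7], [8], [9]
  1-simplices (27): (27 of them)
  2-simplices (18): [1,2,3], [1,2,6], [1,3,7], [1,5,7], [1,5,8], [1,6,8], [2,3,9], [2,4,5], [2,4,6], [2,5,9], [3,4,7], [3,4,8], [3,8,9], [4,5,8], [4,6,7], [5,7,9], [6,7,9], [6,8,9]

so the chain groups are C_0 ≅ Z^9, C_1 ≅ Z^27, C_2 ≅ Z^18.

The boundary map ∂_1: C_1 → C_0 maps an edge to its endpoints' difference, ∂[p,q] = q − p. For instance
  ∂[2,9] = [9] − [2].
The resulting 9×27 matrix has rank 8, and its Smith normal form has invariant factors (1,1,1,1,1,1,1,1).

Boundary ∂_2: C_2 → C_1 maps a triangle to the signed sum of its edges. For instance
  ∂[3,4,8] = [4,8] − [3,8] + [3,4],
  ∂[1,5,8] = [5,8] − [1,8] + [1,5].
This gives a 27×18 integer matrix of rank 17; reducing to Smith normal form yields diagonal entries (1,1,1,1,1,1,1,1,1,1,1,1,1,1,1,1,1).

Now H_k = ker ∂_k / im ∂_{k+1}, so:

  H_0: rank C_0 − rank ∂_1 = 9 − 8 = 1, and the invariant factors of ∂_1 are all 1, so H_0 ≅ Z.
  H_1: rank ker ∂_1 − rank ∂_2 = (27 − 8) − 17 = 2, and the invariant factors of ∂_2 are all 1, so H_1 ≅ Z^2.
  H_2: rank ker ∂_2 − rank ∂_3 = (18 − 17) − 0 = 1, and there is no ∂_3, so H_2 ≅ Z.

As a check, the Euler characteristic is 9 − 27 + 18 = 0, which agrees with 1 − 2 + 1 = 0.

Hence the Betti numbers are b_0 = 1, b_1 = 2, b_2 = 1.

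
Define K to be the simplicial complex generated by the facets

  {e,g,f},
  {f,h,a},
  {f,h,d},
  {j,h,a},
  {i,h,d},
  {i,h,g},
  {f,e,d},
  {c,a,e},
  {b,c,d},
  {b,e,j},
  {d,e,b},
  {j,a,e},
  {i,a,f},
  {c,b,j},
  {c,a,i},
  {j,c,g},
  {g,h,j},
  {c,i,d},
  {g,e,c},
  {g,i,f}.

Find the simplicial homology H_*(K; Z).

We work with the vertex ordering a < b < c < d < e < f < g < h < i < j. The simplices of K, each written with vertices in increasing order, are:

  0-simplices (10): a, b, c, d, e, f, g, h, i, j
  1-simplices (30): ac, ae, af, ah, ai, aj, bc, bd, be, bj, cd, ce, cg, ci, cj, de, df, dh, di, ef, eg, ej, fg, fh, fi, gh, gi, gj, hi, hj
  2-simplices (20): ace, aci, aej, afh, afi, ahj, bcd, bcj, bde, bej, cdi, ceg, cgj, def, dfh, dhi, efg, fgi, ghi, ghj

Hence C_0 ≅ Z^10, C_1 ≅ Z^30, C_2 ≅ Z^20.

Boundary ∂_1: C_1 → C_0 is given by ∂[p,q] = [q] − [p].
The 10×30 boundary matrix has rank 9 and Smith normal form diag(1,1,1,1,1,1,1,1,1).

The boundary map ∂_2: C_2 → C_1 acts by ∂[p,q,r] = [q,r] − [p,r] + [p,q]. For instance
  ∂efg = fg − eg + ef,
  ∂ahj = hj − aj + ah.
The 30×20 boundary matrix has rank 20 and Smith normal form diag(1,1,1,1,1,1,1,1,1,1,1,1,1,1,1,1,1,1,1,2).

Reading off H_k = ker ∂_k / im ∂_{k+1}:

  H_0: rank C_0 − rank ∂_1 = 10 − 9 = 1, and the invariant factors of ∂_1 are all 1, so H_0 ≅ Z.
  H_1: rank ker ∂_1 − rank ∂_2 = (30 − 9) − 20 = 1, and ∂_2 has invariant factor 2 > 1, so H_1 ≅ Z ⊕ Z/2.
  H_2: rank ker ∂_2 − rank ∂_3 = (20 − 20) − 0 = 0, and there is no ∂_3, so H_2 ≅ 0.

H_0 ≅ Z,  H_1 ≅ Z ⊕ Z/2,  H_2 = 0.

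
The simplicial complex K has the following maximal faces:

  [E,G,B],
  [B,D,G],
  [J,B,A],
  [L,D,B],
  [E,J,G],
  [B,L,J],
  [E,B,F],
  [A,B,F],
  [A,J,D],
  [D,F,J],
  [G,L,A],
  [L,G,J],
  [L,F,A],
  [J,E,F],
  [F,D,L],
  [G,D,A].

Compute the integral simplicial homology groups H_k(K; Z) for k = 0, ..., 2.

Take the total order A < B < D < E < F < G < J < L on the vertex set. Then K (dimension 2) consists of the simplices:

  0-simplices (8): A, B, D, E, F, G, J, L
  1-simplices (24): AB, AD, AF, AG, AJ, AL, BD, BE, BF, BG, BJ, BL, DF, DG, DJ, DL, EF, EG, EJ, FJ, FL, GJ, GL, JL
  2-simplices (16): ABF, ABJ, ADG, ADJ, AFL, AGL, BDG, BDL, BEF, BEG, BJL, DFJ, DFL, EFJ, EGJ, GJL

Hence C_0 ≅ Z^8, C_1 ≅ Z^24, C_2 ≅ Z^16.

Boundary ∂_1: C_1 → C_0 is given by ∂[p,q] = [q] − [p]. For instance
  ∂DF = F − D.
This gives a 8×24 integer matrix of rank 7; reducing to Smith normal form yields diagonal entries (1,1,1,1,1,1,1).

Boundary ∂_2: C_2 → C_1 maps a triangle to the signed sum of its edges. For instance
  ∂BDL = DL − BL + BD,
  ∂GJL = JL − GL + GJ.
As a 24×16 matrix over Z this has rank 15, with invariant factors (1,1,1,1,1,1,1,1,1,1,1,1,1,1,1).

Reading off H_k = ker ∂_k / im ∂_{k+1}:

  H_0: rank C_0 − rank ∂_1 = 8 − 7 = 1, and the invariant factors of ∂_1 are all 1, so H_0 ≅ Z.
  H_1: rank ker ∂_1 − rank ∂_2 = (24 − 7) − 15 = 2, and the invariant factors of ∂_2 are all 1, so H_1 ≅ Z^2.
  H_2: rank ker ∂_2 − rank ∂_3 = (16 − 15) − 0 = 1, and there is no ∂_3, so H_2 ≅ Z.

H_0 ≅ Z,  H_1 ≅ Z^2,  H_2 ≅ Z.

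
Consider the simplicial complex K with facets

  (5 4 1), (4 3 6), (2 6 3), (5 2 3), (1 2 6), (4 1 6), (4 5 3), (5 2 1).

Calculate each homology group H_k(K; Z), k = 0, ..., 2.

H_0 = Z,  H_1 = 0,  H_2 = Z.

Order the vertices as 1 < 2 < 3 < 4 < 5 < 6. Listing each simplex with vertices in this order, K has dimension 2 with simplices:

  0-simplices (6): [1], [2], [3], [4], [5], [6]
  1-simplices (12): [1,2], [1,4], [1,5], [1,6], [2,3], [2,5], [2,6], [3,4], [3,5], [3,6], [4,5], [4,6]
  2-simplices (8): [1,2,5], [1,2,6], [1,4,5], [1,4,6], [2,3,5], [2,3,6], [3,4,5], [3,4,6]

Hence C_0 ≅ Z^6, C_1 ≅ Z^12, C_2 ≅ Z^8.

The boundary map ∂_1: C_1 → C_0 is given by ∂[p,q] = [q] − [p].
The resulting 6×12 matrix has rank 5, and its Smith normal form has invariant factors (1,1,1,1,1).

∂_2: C_2 → C_1 sends each 2-simplex [p,q,r] to [q,r] − [p,r] + [p,q]. For instance
  ∂[3,4,5] = [4,5] − [3,5] + [3,4],
  ∂[2,3,6] = [3,6] − [2,6] + [2,3].
As a 12×8 matrix over Z this has rank 7, with invariant factors (1,1,1,1,1,1,1).

From H_k ≅ ker(∂_k) / im(∂_{k+1}) we obtain:

  H_0: rank C_0 − rank ∂_1 = 6 − 5 = 1, and the invariant factors of ∂_1 are all 1, so H_0 = Z.
  H_1: rank ker ∂_1 − rank ∂_2 = (12 − 5) − 7 = 0, and the invariant factors of ∂_2 are all 1, so H_1 = 0.
  H_2: rank ker ∂_2 − rank ∂_3 = (8 − 7) − 0 = 1, and there is no ∂_3, so H_2 = Z.

(K is a triangulation of the 2-sphere S^2.)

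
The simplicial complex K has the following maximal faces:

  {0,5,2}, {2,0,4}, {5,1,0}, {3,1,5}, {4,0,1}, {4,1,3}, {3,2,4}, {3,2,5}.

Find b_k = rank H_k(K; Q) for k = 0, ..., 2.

b_0 = 1, b_1 = 0, b_2 = 1.

Fix the vertex order 0 < 1 < 2 < 3 < 4 < 5 and write every simplex with vertices in increasing order. Then dim K = 2 and the simplices of K are:

  0-simplices (6): [0], [1], [2], [3], [4], [5]
  1-simplices (12): [0,1], [0,2], [0,4], [0,5], [1,3], [1,4], [1,5], [2,3], [2,4], [2,5], [3,4], [3,5]
  2-simplices (8): [0,1,4], [0,1,5], [0,2,4], [0,2,5], [1,3,4], [1,3,5], [2,3,4], [2,3,5]

so the chain groups are C_0 ≅ Z^6, C_1 ≅ Z^12, C_2 ≅ Z^8.

Boundary ∂_1: C_1 → C_0 sends each edge [p,q] (with p < q) to q − p.
This gives a 6×12 integer matrix of rank 5; reducing to Smith normal form yields diagonal entries (1,1,1,1,1).

The boundary map ∂_2: C_2 → C_1 acts by ∂[p,q,r] = [q,r] − [p,r] + [p,q]. For instance
  ∂[2,3,5] = [3,5] − [2,5] + [2,3],
  ∂[0,2,5] = [2,5] − [0,5] + [0,2].
The resulting 12×8 matrix has rank 7, and its Smith normal form has invariant factors (1,1,1,1,1,1,1).

Computing H_k = (kernel of ∂_k) / (image of ∂_{k+1}):

  H_0: rank C_0 − rank ∂_1 = 6 − 5 = 1, and the invariant factors of ∂_1 are all 1, so H_0 ≅ Z.
  H_1: rank ker ∂_1 − rank ∂_2 = (12 − 5) − 7 = 0, and the invariant factors of ∂_2 are all 1, so H_1 ≅ 0.
  H_2: rank ker ∂_2 − rank ∂_3 = (8 − 7) − 0 = 1, and there is no ∂_3, so H_2 ≅ Z.

Hence the Betti numbers are b_0 = 1, b_1 = 0, b_2 = 1.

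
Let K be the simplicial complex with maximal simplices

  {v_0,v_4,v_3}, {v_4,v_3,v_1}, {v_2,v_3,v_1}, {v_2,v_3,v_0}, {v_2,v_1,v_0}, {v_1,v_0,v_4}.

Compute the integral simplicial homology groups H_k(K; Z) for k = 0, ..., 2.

H_0 ≅ Z,  H_1 = 0,  H_2 ≅ Z.

Take the total order v_0 < v_1 < v_2 < v_3 < v_4 on the vertex set. Then K (dimension 2) consists of the simplices:

  0-simplices (5): [v_0], [v_1], [v_2], [v_3], [v_4]
  1-simplices (9): [v_0,v_1], [v_0,v_2], [v_0,v_3], [v_0,v_4], [v_1,v_2], [v_1,v_3], [v_1,v_4], [v_2,v_3], [v_3,v_4]
  2-simplices (6): [v_0,v_1,v_2], [v_0,v_1,v_4], [v_0,v_2,v_3], [v_0,v_3,v_4], [v_1,v_2,v_3], [v_1,v_3,v_4]

Hence C_0 ≅ Z^5, C_1 ≅ Z^9, C_2 ≅ Z^6.

Boundary ∂_1: C_1 → C_0 maps an edge to its endpoints' difference, ∂[p,q] = q − p.
The resulting 5×9 matrix has rank 4, and its Smith normal form has invariant factors (1,1,1,1).

∂_2: C_2 → C_1 acts by ∂[p,q,r] = [q,r] − [p,r] + [p,q]. For instance
  ∂[v_0,v_3,v_4] = [v_3,v_4] − [v_0,v_4] + [v_0,v_3],
  ∂[v_0,v_2,v_3] = [v_2,v_3] − [v_0,v_3] + [v_0,v_2].
The resulting 9×6 matrix has rank 5, and its Smith normal form has invariant factors (1,1,1,1,1).

Computing H_k = (kernel of ∂_k) / (image of ∂_{k+1}):

  H_0: rank C_0 − rank ∂_1 = 5 − 4 = 1, and the invariant factors of ∂_1 are all 1, so H_0 ≅ Z.
  H_1: rank ker ∂_1 − rank ∂_2 = (9 − 4) − 5 = 0, and the invariant factors of ∂_2 are all 1, so H_1 ≅ 0.
  H_2: rank ker ∂_2 − rank ∂_3 = (6 − 5) − 0 = 1, and there is no ∂_3, so H_2 ≅ Z.

As a check, the Euler characteristic is 5 − 9 + 6 = 2, which agrees with 1 − 0 + 1 = 2.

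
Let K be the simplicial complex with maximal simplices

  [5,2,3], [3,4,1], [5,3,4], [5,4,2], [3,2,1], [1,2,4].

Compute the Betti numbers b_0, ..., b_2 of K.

Take the total order 1 < 2 < 3 < 4 < 5 on the vertex set. Then K (dimension 2) consists of the simplices:

  0-simplices (5): [1], [2], [3], [4], [5]
  1-simplices (9): [1,2], [1,3], [1,4], [2,3], [2,4], [2,5], [3,4], [3,5], [4,5]
  2-simplices (6): [1,2,3], [1,2,4], [1,3,4], [2,3,5], [2,4,5], [3,4,5]

Hence C_0 ≅ Z^5, C_1 ≅ Z^9, C_2 ≅ Z^6.

The boundary map ∂_1: C_1 → C_0 maps an edge to its endpoints' difference, ∂[p,q] = q − p. For instance
  ∂[1,2] = [2] − [1].
This gives a 5×9 integer matrix of rank 4; reducing to Smith normal form yields diagonal entries (1,1,1,1).

Boundary ∂_2: C_2 → C_1 acts by ∂[p,q,r] = [q,r] − [p,r] + [p,q]. For instance
  ∂[2,3,5] = [3,5] − [2,5] + [2,3],
  ∂[3,4,5] = [4,5] − [3,5] + [3,4].
As a 9×6 matrix over Z this has rank 5, with invariant factors (1,1,1,1,1).

Computing H_k = (kernel of ∂_k) / (image of ∂_{k+1}):

  H_0: rank C_0 − rank ∂_1 = 5 − 4 = 1, and the invariant factors of ∂_1 are all 1, so H_0 ≅ Z.
  H_1: rank ker ∂_1 − rank ∂_2 = (9 − 4) − 5 = 0, and the invariant factors of ∂_2 are all 1, so H_1 ≅ 0.
  H_2: rank ker ∂_2 − rank ∂_3 = (6 − 5) − 0 = 1, and there is no ∂_3, so H_2 ≅ Z.

As a check, the Euler characteristic is 5 − 9 + 6 = 2, which agrees with 1 − 0 + 1 = 2.

Hence the Betti numbers are b_0 = 1, b_1 = 0, b_2 = 1.

b_0 = 1, b_1 = 0, b_2 = 1.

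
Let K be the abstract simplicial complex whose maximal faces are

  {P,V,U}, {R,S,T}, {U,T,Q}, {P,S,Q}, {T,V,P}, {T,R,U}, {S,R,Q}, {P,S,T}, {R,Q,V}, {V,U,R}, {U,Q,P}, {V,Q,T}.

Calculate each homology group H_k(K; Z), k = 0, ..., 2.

We work with the vertex ordering P < Q < R < S < T < U < V. The simplices of K, each written with vertices in increasing order, are:

  0-simplices (7): P, Q, R, S, T, U, V
  1-simplices (18): PQ, PS, PT, PU, PV, QR, QS, QT, QU, QV, RS, RT, RU, RV, ST, TU, TV, UV
  2-simplices (12): PQS, PQU, PST, PTV, PUV, QRS, QRV, QTU, QTV, RST, RTU, RUV

Hence C_0 ≅ Z^7, C_1 ≅ Z^18, C_2 ≅ Z^12.

The boundary map ∂_1: C_1 → C_0 sends each edge [p,q] (with p < q) to q − p. For instance
  ∂UV = V − U.
The resulting 7×18 matrix has rank 6, and its Smith normal form has invariant factors (1,1,1,1,1,1).

Boundary ∂_2: C_2 → C_1 sends each 2-simplex [p,q,r] to [q,r] − [p,r] + [p,q]. For instance
  ∂RTU = TU − RU + RT,
  ∂QRS = RS − QS + QR.
The resulting 18×12 matrix has rank 12, and its Smith normal form has invariant factors (1,1,1,1,1,1,1,1,1,1,1,2).

Now H_k = ker ∂_k / im ∂_{k+1}, so:

  H_0: rank C_0 − rank ∂_1 = 7 − 6 = 1, and the invariant factors of ∂_1 are all 1, so H_0 = Z.
  H_1: rank ker ∂_1 − rank ∂_2 = (18 − 6) − 12 = 0, and ∂_2 has invariant factor 2 > 1, so H_1 = Z/2.
  H_2: rank ker ∂_2 − rank ∂_3 = (12 − 12) − 0 = 0, and there is no ∂_3, so H_2 = 0.

As a check, the Euler characteristic is 7 − 18 + 12 = 1, which agrees with 1 − 0 + 0 = 1.

H_0 ≅ Z,  H_1 ≅ Z/2,  H_2 = 0.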